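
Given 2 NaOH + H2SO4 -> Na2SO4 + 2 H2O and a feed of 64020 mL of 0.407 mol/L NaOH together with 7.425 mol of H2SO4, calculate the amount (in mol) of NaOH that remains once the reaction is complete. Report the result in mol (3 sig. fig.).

11.2 mol

n(NaOH) = 0.407 × 64020/1000 = 26.06 mol
n(H2SO4) = 7.425 mol
n/ν for NaOH = 26.06/2 = 13.03
n/ν for H2SO4 = 7.425/1 = 7.425
Smallest n/ν is H2SO4 → limiting reagent.
NaOH consumed = (2/1) × 7.425 = 14.85 mol
NaOH remaining = 26.06 − 14.85 = 11.21 mol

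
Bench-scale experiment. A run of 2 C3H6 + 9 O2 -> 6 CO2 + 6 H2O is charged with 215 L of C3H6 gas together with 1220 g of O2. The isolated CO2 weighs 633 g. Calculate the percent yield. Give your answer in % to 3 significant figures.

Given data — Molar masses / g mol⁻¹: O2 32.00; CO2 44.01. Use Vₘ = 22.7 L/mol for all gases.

56.6 %

n(C3H6) = 215.0 / 22.7 = 9.471 mol
n(O2) = 1220 / 32.00 = 38.13 mol
n/ν for C3H6 = 9.471/2 = 4.736
n/ν for O2 = 38.13/9 = 4.237
Smallest n/ν is O2 → limiting reagent.
theoretical n(CO2) = (6/9) × 38.13 = 25.42 mol → 1119 g
% yield = 633 / 1119 × 100 = 56.57 %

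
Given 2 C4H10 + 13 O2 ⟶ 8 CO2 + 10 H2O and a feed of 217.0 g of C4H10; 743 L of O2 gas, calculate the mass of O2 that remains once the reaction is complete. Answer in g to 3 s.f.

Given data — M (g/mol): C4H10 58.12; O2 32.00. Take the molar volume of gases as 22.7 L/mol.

n(C4H10) = 217.0 / 58.12 = 3.734 mol
n(O2) = 743.0 / 22.7 = 32.73 mol
n/ν for C4H10 = 3.734/2 = 1.867
n/ν for O2 = 32.73/13 = 2.518
Smallest n/ν is C4H10 → limiting reagent.
O2 consumed = (13/2) × 3.734 = 24.27 mol
O2 remaining = 32.73 − 24.27 = 8.460 mol
mass = 8.460 × 32.00 = 270.7 g

271 g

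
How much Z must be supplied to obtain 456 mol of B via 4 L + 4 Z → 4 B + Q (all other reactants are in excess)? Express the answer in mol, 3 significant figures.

n(B) = 456.0 mol
n(Z) = (4/4) × 456.0 = 456.0 mol

456 mol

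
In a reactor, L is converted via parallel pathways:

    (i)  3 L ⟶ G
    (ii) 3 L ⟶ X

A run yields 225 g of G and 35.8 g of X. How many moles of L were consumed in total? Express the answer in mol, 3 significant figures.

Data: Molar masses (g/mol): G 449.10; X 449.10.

1.74 mol

n(G) = 225 / 449.10 = 0.5010 mol
n(X) = 35.8 / 449.10 = 0.07971 mol
n(L) via (i) = (3/1)×0.5010 = 1.503 mol
n(L) via (ii) = (3/1)×0.07971 = 0.2391 mol
total n(L) = 1.503 + 0.2391 = 1.742 mol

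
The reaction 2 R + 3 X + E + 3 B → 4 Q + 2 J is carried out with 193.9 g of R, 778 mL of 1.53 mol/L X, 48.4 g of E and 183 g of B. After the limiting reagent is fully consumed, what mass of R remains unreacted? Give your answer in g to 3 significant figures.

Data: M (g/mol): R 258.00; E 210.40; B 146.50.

75.2 g

n(R) = 193.9 / 258.00 = 0.7516 mol
n(X) = 1.53 × 778.0/1000 = 1.190 mol
n(E) = 48.40 / 210.40 = 0.2300 mol
n(B) = 183.0 / 146.50 = 1.249 mol
n/ν for R = 0.7516/2 = 0.3758
n/ν for X = 1.190/3 = 0.3967
n/ν for E = 0.2300/1 = 0.2300
n/ν for B = 1.249/3 = 0.4163
Smallest n/ν is E → limiting reagent.
R consumed = (2/1) × 0.2300 = 0.4600 mol
R remaining = 0.7516 − 0.4600 = 0.2916 mol
mass = 0.2916 × 258.00 = 75.23 g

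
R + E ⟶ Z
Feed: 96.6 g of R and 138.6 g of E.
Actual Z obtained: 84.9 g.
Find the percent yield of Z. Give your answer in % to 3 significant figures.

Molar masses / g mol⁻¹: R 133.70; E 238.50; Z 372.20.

n(R) = 96.60 / 133.70 = 0.7225 mol
n(E) = 138.6 / 238.50 = 0.5811 mol
n/ν for R = 0.7225/1 = 0.7225
n/ν for E = 0.5811/1 = 0.5811
Smallest n/ν is E → limiting reagent.
theoretical n(Z) = (1/1) × 0.5811 = 0.5811 mol → 216.3 g
% yield = 84.9 / 216.3 × 100 = 39.25 %

39.3 %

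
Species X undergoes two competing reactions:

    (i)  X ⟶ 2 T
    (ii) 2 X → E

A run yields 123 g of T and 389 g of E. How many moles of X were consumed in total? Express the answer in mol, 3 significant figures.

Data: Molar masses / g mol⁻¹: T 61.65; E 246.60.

4.15 mol

n(T) = 123 / 61.65 = 1.995 mol
n(E) = 389 / 246.60 = 1.577 mol
n(X) via (i) = (1/2)×1.995 = 0.9975 mol
n(X) via (ii) = (2/1)×1.577 = 3.154 mol
total n(X) = 0.9975 + 3.154 = 4.152 mol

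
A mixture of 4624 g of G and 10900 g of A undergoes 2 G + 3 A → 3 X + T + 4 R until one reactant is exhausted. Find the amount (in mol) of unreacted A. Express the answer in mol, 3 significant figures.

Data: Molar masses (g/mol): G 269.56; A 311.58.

9.25 mol

n(G) = 4624 / 269.56 = 17.15 mol
n(A) = 10900 / 311.58 = 34.98 mol
n/ν for G = 17.15/2 = 8.575
n/ν for A = 34.98/3 = 11.66
Smallest n/ν is G → limiting reagent.
A consumed = (3/2) × 17.15 = 25.73 mol
A remaining = 34.98 − 25.73 = 9.250 mol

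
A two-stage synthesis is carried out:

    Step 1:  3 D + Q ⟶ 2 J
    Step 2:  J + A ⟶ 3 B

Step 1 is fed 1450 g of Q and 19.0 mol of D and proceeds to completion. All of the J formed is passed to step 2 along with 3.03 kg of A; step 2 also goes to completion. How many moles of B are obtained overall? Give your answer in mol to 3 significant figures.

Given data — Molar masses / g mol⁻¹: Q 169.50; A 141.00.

Step 1:
n(Q) = 1450 / 169.50 = 8.555 mol
n(D) = 19.00 mol
n/ν for Q = 8.555/1 = 8.555
n/ν for D = 19.00/3 = 6.333
Smallest n/ν is D → limiting reagent.
n(J) produced = (2/3) × 19.00 = 12.67 mol
Step 2:
n(J) available = 12.67 mol
n(A) = 3.030×1000 / 141.00 = 21.49 mol
n/ν for J = 12.67/1 = 12.67
n/ν for A = 21.49/1 = 21.49
Smallest n/ν is J → limiting reagent.
n(B) = (3/1) × 12.67 = 38.01 mol

38.0 mol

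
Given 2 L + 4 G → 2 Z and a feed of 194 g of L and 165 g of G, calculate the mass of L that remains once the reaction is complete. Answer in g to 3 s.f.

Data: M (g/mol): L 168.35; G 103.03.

n(L) = 194.0 / 168.35 = 1.152 mol
n(G) = 165.0 / 103.03 = 1.601 mol
n/ν → L: 0.5760, G: 0.4003; G is limiting.
L consumed = (2/4) × 1.601 = 0.8005 mol
L remaining = 1.152 − 0.8005 = 0.3515 mol
mass = 0.3515 × 168.35 = 59.18 g

59.2 g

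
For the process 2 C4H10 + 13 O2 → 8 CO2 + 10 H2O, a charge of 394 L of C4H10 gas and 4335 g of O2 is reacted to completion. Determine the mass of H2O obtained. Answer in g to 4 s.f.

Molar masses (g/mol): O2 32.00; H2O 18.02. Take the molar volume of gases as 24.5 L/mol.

1449 g

n(C4H10) = 394.0 / 24.5 = 16.08 mol
n(O2) = 4335 / 32.00 = 135.5 mol
n/ν → C4H10: 8.040, O2: 10.42; C4H10 is limiting.
n(H2O) = (10/2) × 16.08 = 80.40 mol
mass = 80.40 × 18.02 = 1449 g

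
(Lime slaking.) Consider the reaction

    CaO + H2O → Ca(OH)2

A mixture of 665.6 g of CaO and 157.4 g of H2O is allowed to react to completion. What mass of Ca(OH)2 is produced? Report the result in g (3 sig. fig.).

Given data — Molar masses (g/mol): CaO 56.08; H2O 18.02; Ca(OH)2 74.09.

n(CaO) = 665.6 / 56.08 = 11.87 mol
n(H2O) = 157.4 / 18.02 = 8.735 mol
n/ν for CaO = 11.87/1 = 11.87
n/ν for H2O = 8.735/1 = 8.735
Smallest n/ν is H2O → limiting reagent.
n(Ca(OH)2) = (1/1) × 8.735 = 8.735 mol
mass = 8.735 × 74.09 = 647.2 g

647 g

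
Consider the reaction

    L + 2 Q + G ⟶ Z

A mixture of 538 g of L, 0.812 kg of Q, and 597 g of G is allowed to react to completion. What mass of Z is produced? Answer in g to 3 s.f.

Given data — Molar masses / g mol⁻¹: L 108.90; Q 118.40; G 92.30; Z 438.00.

n(L) = 538.0 / 108.90 = 4.940 mol
n(Q) = 0.8120×1000 / 118.40 = 6.858 mol
n(G) = 597.0 / 92.30 = 6.468 mol
n/ν → L: 4.940, Q: 3.429, G: 6.468; Q is limiting.
n(Z) = (1/2) × 6.858 = 3.429 mol
mass = 3.429 × 438.00 = 1502 g

1500 g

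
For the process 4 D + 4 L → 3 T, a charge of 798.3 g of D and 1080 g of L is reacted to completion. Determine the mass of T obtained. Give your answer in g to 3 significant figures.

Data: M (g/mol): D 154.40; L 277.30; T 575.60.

1680 g

n(D) = 798.3 / 154.40 = 5.170 mol
n(L) = 1080 / 277.30 = 3.895 mol
n/ν → D: 1.293, L: 0.9738; L is limiting.
n(T) = (3/4) × 3.895 = 2.921 mol
mass = 2.921 × 575.60 = 1681 g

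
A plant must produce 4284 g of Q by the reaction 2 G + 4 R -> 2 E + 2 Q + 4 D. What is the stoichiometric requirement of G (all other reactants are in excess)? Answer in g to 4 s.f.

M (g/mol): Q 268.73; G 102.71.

1637 g

n(Q) = 4284 / 268.73 = 15.94 mol
n(G) = (2/2) × 15.94 = 15.94 mol
mass = 15.94 × 102.71 = 1637 g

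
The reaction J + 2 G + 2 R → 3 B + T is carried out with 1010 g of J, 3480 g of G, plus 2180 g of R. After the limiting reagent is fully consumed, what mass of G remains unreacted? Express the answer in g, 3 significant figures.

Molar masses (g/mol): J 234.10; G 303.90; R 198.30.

n(J) = 1010 / 234.10 = 4.314 mol
n(G) = 3480 / 303.90 = 11.45 mol
n(R) = 2180 / 198.30 = 10.99 mol
n/ν for J = 4.314/1 = 4.314
n/ν for G = 11.45/2 = 5.725
n/ν for R = 10.99/2 = 5.495
Smallest n/ν is J → limiting reagent.
G consumed = (2/1) × 4.314 = 8.628 mol
G remaining = 11.45 − 8.628 = 2.822 mol
mass = 2.822 × 303.90 = 857.6 g

858 g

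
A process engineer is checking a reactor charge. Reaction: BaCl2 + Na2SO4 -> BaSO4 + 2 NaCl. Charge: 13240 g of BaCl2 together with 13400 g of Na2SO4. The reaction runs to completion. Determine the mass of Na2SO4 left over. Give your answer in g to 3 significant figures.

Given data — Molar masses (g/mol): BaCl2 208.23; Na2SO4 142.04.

4370 g

n(BaCl2) = 13240 / 208.23 = 63.58 mol
n(Na2SO4) = 13400 / 142.04 = 94.34 mol
n/ν for BaCl2 = 63.58/1 = 63.58
n/ν for Na2SO4 = 94.34/1 = 94.34
Smallest n/ν is BaCl2 → limiting reagent.
Na2SO4 consumed = (1/1) × 63.58 = 63.58 mol
Na2SO4 remaining = 94.34 − 63.58 = 30.76 mol
mass = 30.76 × 142.04 = 4369 g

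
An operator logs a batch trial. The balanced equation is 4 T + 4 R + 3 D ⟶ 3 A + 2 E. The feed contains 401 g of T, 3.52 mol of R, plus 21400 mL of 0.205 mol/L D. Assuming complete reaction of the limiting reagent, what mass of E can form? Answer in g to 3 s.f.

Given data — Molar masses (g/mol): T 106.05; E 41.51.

73.1 g

n(T) = 401.0 / 106.05 = 3.781 mol
n(R) = 3.520 mol
n(D) = 0.205 × 21400/1000 = 4.387 mol
n/ν for T = 3.781/4 = 0.9453
n/ν for R = 3.520/4 = 0.8800
n/ν for D = 4.387/3 = 1.462
Smallest n/ν is R → limiting reagent.
n(E) = (2/4) × 3.520 = 1.760 mol
mass = 1.760 × 41.51 = 73.06 g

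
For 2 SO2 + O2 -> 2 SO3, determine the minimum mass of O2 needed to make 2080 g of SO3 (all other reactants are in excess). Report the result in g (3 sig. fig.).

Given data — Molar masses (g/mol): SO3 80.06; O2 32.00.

n(SO3) = 2080 / 80.06 = 25.98 mol
n(O2) = (1/2) × 25.98 = 12.99 mol
mass = 12.99 × 32.00 = 415.7 g

416 g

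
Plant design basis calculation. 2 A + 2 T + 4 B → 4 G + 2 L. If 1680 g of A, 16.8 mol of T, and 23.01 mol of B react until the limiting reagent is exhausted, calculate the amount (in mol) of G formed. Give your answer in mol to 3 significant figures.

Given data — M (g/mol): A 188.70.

n(A) = 1680 / 188.70 = 8.903 mol
n(T) = 16.80 mol
n(B) = 23.01 mol
n/ν for A = 8.903/2 = 4.452
n/ν for T = 16.80/2 = 8.400
n/ν for B = 23.01/4 = 5.753
Smallest n/ν is A → limiting reagent.
n(G) = (4/2) × 8.903 = 17.81 mol

17.8 mol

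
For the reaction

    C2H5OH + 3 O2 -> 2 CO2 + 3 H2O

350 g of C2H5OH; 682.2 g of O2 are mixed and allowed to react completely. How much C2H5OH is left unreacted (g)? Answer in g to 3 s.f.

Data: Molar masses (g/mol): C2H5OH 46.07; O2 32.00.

22.6 g

n(C2H5OH) = 350.0 / 46.07 = 7.597 mol
n(O2) = 682.2 / 32.00 = 21.32 mol
n/ν for C2H5OH = 7.597/1 = 7.597
n/ν for O2 = 21.32/3 = 7.107
Smallest n/ν is O2 → limiting reagent.
C2H5OH consumed = (1/3) × 21.32 = 7.107 mol
C2H5OH remaining = 7.597 − 7.107 = 0.4900 mol
mass = 0.4900 × 46.07 = 22.57 g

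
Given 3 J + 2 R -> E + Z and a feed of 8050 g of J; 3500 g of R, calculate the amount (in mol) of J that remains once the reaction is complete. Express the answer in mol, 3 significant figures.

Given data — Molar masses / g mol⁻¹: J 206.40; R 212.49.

n(J) = 8050 / 206.40 = 39.00 mol
n(R) = 3500 / 212.49 = 16.47 mol
n/ν → J: 13.00, R: 8.235; R is limiting.
J consumed = (3/2) × 16.47 = 24.71 mol
J remaining = 39.00 − 24.71 = 14.29 mol

14.3 mol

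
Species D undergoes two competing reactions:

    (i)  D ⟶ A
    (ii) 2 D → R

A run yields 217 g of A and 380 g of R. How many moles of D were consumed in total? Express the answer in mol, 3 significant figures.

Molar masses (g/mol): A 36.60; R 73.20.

16.3 mol

n(A) = 217 / 36.60 = 5.929 mol
n(R) = 380 / 73.20 = 5.191 mol
n(D) via (i) = (1/1)×5.929 = 5.929 mol
n(D) via (ii) = (2/1)×5.191 = 10.38 mol
total n(D) = 5.929 + 10.38 = 16.31 mol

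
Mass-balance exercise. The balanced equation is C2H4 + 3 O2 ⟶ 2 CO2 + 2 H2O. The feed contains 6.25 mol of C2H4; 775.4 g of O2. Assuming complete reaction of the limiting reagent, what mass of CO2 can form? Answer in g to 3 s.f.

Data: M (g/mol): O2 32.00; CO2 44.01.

n(C2H4) = 6.250 mol
n(O2) = 775.4 / 32.00 = 24.23 mol
n/ν for C2H4 = 6.250/1 = 6.250
n/ν for O2 = 24.23/3 = 8.077
Smallest n/ν is C2H4 → limiting reagent.
n(CO2) = (2/1) × 6.250 = 12.50 mol
mass = 12.50 × 44.01 = 550.1 g

550 g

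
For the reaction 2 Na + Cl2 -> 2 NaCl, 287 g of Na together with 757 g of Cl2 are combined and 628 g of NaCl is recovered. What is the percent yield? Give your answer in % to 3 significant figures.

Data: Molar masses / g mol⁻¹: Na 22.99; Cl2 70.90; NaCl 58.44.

n(Na) = 287.0 / 22.99 = 12.48 mol
n(Cl2) = 757.0 / 70.90 = 10.68 mol
n/ν for Na = 12.48/2 = 6.240
n/ν for Cl2 = 10.68/1 = 10.68
Smallest n/ν is Na → limiting reagent.
theoretical n(NaCl) = (2/2) × 12.48 = 12.48 mol → 729.3 g
% yield = 628 / 729.3 × 100 = 86.11 %

86.1 %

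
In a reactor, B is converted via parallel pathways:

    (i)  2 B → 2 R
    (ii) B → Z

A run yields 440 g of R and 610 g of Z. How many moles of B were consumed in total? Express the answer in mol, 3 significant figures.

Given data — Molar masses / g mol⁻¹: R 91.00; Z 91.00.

11.5 mol

n(R) = 440 / 91.00 = 4.835 mol
n(Z) = 610 / 91.00 = 6.703 mol
n(B) via (i) = (2/2)×4.835 = 4.835 mol
n(B) via (ii) = (1/1)×6.703 = 6.703 mol
total n(B) = 4.835 + 6.703 = 11.54 mol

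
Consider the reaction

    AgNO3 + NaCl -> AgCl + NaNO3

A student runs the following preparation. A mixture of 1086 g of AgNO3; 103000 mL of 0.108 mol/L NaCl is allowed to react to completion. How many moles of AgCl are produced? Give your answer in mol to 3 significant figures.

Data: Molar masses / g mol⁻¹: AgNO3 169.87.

n(AgNO3) = 1086 / 169.87 = 6.393 mol
n(NaCl) = 0.108 × 103000/1000 = 11.12 mol
n/ν for AgNO3 = 6.393/1 = 6.393
n/ν for NaCl = 11.12/1 = 11.12
Smallest n/ν is AgNO3 → limiting reagent.
n(AgCl) = (1/1) × 6.393 = 6.393 mol

6.39 mol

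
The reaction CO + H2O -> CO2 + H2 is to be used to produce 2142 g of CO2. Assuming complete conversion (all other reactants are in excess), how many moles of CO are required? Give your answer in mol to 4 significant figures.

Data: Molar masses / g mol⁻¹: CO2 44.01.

48.67 mol

n(CO2) = 2142 / 44.01 = 48.67 mol
n(CO) = (1/1) × 48.67 = 48.67 mol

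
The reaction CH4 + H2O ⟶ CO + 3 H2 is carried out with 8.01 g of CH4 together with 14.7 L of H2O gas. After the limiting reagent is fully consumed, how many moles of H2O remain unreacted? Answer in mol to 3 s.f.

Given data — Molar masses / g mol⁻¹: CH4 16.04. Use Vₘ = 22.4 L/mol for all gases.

0.157 mol

n(CH4) = 8.010 / 16.04 = 0.4994 mol
n(H2O) = 14.70 / 22.4 = 0.6563 mol
n/ν for CH4 = 0.4994/1 = 0.4994
n/ν for H2O = 0.6563/1 = 0.6563
Smallest n/ν is CH4 → limiting reagent.
H2O consumed = (1/1) × 0.4994 = 0.4994 mol
H2O remaining = 0.6563 − 0.4994 = 0.1569 mol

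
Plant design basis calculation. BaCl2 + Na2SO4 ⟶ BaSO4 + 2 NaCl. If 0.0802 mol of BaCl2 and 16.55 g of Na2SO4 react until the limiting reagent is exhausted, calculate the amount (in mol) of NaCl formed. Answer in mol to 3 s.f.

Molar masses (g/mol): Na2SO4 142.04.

0.160 mol

n(BaCl2) = 0.08020 mol
n(Na2SO4) = 16.55 / 142.04 = 0.1165 mol
n/ν for BaCl2 = 0.08020/1 = 0.08020
n/ν for Na2SO4 = 0.1165/1 = 0.1165
Smallest n/ν is BaCl2 → limiting reagent.
n(NaCl) = (2/1) × 0.08020 = 0.1604 mol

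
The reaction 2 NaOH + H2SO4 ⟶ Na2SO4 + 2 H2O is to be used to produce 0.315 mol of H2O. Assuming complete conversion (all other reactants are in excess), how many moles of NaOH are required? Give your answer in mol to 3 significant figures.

n(H2O) = 0.3150 mol
n(NaOH) = (2/2) × 0.3150 = 0.3150 mol

0.315 mol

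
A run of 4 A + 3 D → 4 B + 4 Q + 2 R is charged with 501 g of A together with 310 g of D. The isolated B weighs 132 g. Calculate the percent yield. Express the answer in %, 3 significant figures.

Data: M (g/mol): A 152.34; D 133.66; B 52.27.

n(A) = 501.0 / 152.34 = 3.289 mol
n(D) = 310.0 / 133.66 = 2.319 mol
n/ν → A: 0.8223, D: 0.7730; D is limiting.
theoretical n(B) = (4/3) × 2.319 = 3.092 mol → 161.6 g
% yield = 132 / 161.6 × 100 = 81.68 %

81.7 %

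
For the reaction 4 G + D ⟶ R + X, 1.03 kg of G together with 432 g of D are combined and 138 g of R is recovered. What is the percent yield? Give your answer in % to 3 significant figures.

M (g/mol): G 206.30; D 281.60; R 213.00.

n(G) = 1.030×1000 / 206.30 = 4.993 mol
n(D) = 432.0 / 281.60 = 1.534 mol
n/ν for G = 4.993/4 = 1.248
n/ν for D = 1.534/1 = 1.534
Smallest n/ν is G → limiting reagent.
theoretical n(R) = (1/4) × 4.993 = 1.248 mol → 265.8 g
% yield = 138 / 265.8 × 100 = 51.92 %

51.9 %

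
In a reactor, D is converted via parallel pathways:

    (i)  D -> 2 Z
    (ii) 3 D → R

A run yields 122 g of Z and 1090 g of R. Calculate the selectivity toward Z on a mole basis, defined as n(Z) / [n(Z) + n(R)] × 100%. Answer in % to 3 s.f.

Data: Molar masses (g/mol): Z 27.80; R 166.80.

40.2 %

n(Z) = 122 / 27.80 = 4.388 mol
n(R) = 1090 / 166.80 = 6.535 mol
selectivity = 4.388/(4.388+6.535) × 100 = 40.17 %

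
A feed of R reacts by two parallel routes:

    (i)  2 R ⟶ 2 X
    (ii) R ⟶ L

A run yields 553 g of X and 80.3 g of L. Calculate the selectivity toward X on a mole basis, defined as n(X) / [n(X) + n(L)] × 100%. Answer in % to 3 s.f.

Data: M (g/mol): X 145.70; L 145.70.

87.3 %

n(X) = 553 / 145.70 = 3.795 mol
n(L) = 80.3 / 145.70 = 0.5511 mol
selectivity = 3.795/(3.795+0.5511) × 100 = 87.32 %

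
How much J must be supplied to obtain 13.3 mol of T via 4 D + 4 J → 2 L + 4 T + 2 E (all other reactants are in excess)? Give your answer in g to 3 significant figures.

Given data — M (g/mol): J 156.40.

n(T) = 13.30 mol
n(J) = (4/4) × 13.30 = 13.30 mol
mass = 13.30 × 156.40 = 2080 g

2080 g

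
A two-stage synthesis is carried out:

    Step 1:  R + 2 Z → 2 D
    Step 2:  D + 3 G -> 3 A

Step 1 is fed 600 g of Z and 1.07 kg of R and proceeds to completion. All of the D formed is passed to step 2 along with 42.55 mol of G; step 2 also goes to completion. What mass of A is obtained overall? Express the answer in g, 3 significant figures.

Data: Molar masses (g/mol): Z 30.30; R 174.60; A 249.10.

9160 g

Step 1:
n(Z) = 600.0 / 30.30 = 19.80 mol
n(R) = 1.070×1000 / 174.60 = 6.128 mol
n/ν → Z: 9.900, R: 6.128; R is limiting.
n(D) produced = (2/1) × 6.128 = 12.26 mol
Step 2:
n(D) available = 12.26 mol
n(G) = 42.55 mol
n/ν → D: 12.26, G: 14.18; D is limiting.
n(A) = (3/1) × 12.26 = 36.78 mol
mass = 36.78 × 249.10 = 9162 g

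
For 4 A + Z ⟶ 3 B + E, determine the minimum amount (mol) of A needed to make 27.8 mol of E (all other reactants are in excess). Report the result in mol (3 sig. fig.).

111 mol

n(E) = 27.80 mol
n(A) = (4/1) × 27.80 = 111.2 mol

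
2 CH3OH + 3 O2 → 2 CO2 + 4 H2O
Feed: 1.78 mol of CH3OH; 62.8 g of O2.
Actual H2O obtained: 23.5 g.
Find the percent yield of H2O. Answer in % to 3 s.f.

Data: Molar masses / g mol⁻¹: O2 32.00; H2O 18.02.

n(CH3OH) = 1.780 mol
n(O2) = 62.80 / 32.00 = 1.963 mol
n/ν for CH3OH = 1.780/2 = 0.8900
n/ν for O2 = 1.963/3 = 0.6543
Smallest n/ν is O2 → limiting reagent.
theoretical n(H2O) = (4/3) × 1.963 = 2.617 mol → 47.16 g
% yield = 23.5 / 47.16 × 100 = 49.83 %

49.8 %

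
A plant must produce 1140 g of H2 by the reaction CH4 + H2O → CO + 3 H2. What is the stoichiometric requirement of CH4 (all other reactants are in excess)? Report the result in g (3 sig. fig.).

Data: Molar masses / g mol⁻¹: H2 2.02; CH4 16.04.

n(H2) = 1140 / 2.02 = 564.4 mol
n(CH4) = (1/3) × 564.4 = 188.1 mol
mass = 188.1 × 16.04 = 3017 g

3020 g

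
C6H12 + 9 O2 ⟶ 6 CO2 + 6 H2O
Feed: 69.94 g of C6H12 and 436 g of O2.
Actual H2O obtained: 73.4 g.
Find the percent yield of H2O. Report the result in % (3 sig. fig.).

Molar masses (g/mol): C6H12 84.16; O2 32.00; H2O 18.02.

n(C6H12) = 69.94 / 84.16 = 0.8310 mol
n(O2) = 436.0 / 32.00 = 13.63 mol
n/ν for C6H12 = 0.8310/1 = 0.8310
n/ν for O2 = 13.63/9 = 1.514
Smallest n/ν is C6H12 → limiting reagent.
theoretical n(H2O) = (6/1) × 0.8310 = 4.986 mol → 89.85 g
% yield = 73.4 / 89.85 × 100 = 81.69 %

81.7 %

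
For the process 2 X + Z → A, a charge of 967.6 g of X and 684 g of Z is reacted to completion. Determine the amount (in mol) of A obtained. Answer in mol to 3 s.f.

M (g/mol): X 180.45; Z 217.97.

2.68 mol

n(X) = 967.6 / 180.45 = 5.362 mol
n(Z) = 684.0 / 217.97 = 3.138 mol
n/ν for X = 5.362/2 = 2.681
n/ν for Z = 3.138/1 = 3.138
Smallest n/ν is X → limiting reagent.
n(A) = (1/2) × 5.362 = 2.681 mol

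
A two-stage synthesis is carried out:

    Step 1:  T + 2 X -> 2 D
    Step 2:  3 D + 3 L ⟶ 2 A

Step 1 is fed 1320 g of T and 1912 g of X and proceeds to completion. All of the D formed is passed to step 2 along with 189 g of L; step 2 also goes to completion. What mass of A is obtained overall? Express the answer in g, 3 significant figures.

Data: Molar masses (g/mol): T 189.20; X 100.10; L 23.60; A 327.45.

Step 1:
n(T) = 1320 / 189.20 = 6.977 mol
n(X) = 1912 / 100.10 = 19.10 mol
n/ν for T = 6.977/1 = 6.977
n/ν for X = 19.10/2 = 9.550
Smallest n/ν is T → limiting reagent.
n(D) produced = (2/1) × 6.977 = 13.95 mol
Step 2:
n(D) available = 13.95 mol
n(L) = 189.0 / 23.60 = 8.008 mol
n/ν for D = 13.95/3 = 4.650
n/ν for L = 8.008/3 = 2.669
Smallest n/ν is L → limiting reagent.
n(A) = (2/3) × 8.008 = 5.339 mol
mass = 5.339 × 327.45 = 1748 g

1750 g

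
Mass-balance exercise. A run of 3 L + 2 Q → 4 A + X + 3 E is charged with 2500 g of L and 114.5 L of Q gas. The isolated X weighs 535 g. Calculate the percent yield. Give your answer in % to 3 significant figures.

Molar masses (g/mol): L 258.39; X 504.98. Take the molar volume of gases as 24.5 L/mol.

n(L) = 2500 / 258.39 = 9.675 mol
n(Q) = 114.5 / 24.5 = 4.673 mol
n/ν for L = 9.675/3 = 3.225
n/ν for Q = 4.673/2 = 2.337
Smallest n/ν is Q → limiting reagent.
theoretical n(X) = (1/2) × 4.673 = 2.337 mol → 1180 g
% yield = 535 / 1180 × 100 = 45.34 %

45.3 %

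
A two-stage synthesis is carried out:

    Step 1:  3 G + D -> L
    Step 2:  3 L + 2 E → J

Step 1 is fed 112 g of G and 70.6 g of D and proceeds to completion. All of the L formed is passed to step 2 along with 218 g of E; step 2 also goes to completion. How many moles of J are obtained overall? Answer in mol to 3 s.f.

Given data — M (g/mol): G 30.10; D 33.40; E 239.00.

Step 1:
n(G) = 112.0 / 30.10 = 3.721 mol
n(D) = 70.60 / 33.40 = 2.114 mol
n/ν for G = 3.721/3 = 1.240
n/ν for D = 2.114/1 = 2.114
Smallest n/ν is G → limiting reagent.
n(L) produced = (1/3) × 3.721 = 1.240 mol
Step 2:
n(L) available = 1.240 mol
n(E) = 218.0 / 239.00 = 0.9121 mol
n/ν for L = 1.240/3 = 0.4133
n/ν for E = 0.9121/2 = 0.4561
Smallest n/ν is L → limiting reagent.
n(J) = (1/3) × 1.240 = 0.4133 mol

0.413 mol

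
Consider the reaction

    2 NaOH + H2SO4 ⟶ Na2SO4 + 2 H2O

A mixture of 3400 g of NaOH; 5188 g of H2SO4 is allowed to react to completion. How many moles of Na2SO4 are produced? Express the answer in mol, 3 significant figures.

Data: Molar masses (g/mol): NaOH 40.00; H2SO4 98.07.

n(NaOH) = 3400 / 40.00 = 85.00 mol
n(H2SO4) = 5188 / 98.07 = 52.90 mol
n/ν for NaOH = 85.00/2 = 42.50
n/ν for H2SO4 = 52.90/1 = 52.90
Smallest n/ν is NaOH → limiting reagent.
n(Na2SO4) = (1/2) × 85.00 = 42.50 mol

42.5 mol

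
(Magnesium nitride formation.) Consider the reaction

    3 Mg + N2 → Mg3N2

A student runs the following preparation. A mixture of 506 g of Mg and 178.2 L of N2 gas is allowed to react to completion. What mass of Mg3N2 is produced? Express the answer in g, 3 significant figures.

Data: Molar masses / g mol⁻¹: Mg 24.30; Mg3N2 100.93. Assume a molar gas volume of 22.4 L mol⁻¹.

n(Mg) = 506.0 / 24.30 = 20.82 mol
n(N2) = 178.2 / 22.4 = 7.955 mol
n/ν for Mg = 20.82/3 = 6.940
n/ν for N2 = 7.955/1 = 7.955
Smallest n/ν is Mg → limiting reagent.
n(Mg3N2) = (1/3) × 20.82 = 6.940 mol
mass = 6.940 × 100.93 = 700.5 g

701 g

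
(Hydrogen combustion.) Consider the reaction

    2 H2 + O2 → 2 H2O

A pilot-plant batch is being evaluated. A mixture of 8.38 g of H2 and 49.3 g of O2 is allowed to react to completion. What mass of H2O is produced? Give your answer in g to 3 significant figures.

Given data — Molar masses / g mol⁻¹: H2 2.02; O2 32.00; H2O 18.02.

55.5 g

n(H2) = 8.380 / 2.02 = 4.149 mol
n(O2) = 49.30 / 32.00 = 1.541 mol
n/ν for H2 = 4.149/2 = 2.075
n/ν for O2 = 1.541/1 = 1.541
Smallest n/ν is O2 → limiting reagent.
n(H2O) = (2/1) × 1.541 = 3.082 mol
mass = 3.082 × 18.02 = 55.54 g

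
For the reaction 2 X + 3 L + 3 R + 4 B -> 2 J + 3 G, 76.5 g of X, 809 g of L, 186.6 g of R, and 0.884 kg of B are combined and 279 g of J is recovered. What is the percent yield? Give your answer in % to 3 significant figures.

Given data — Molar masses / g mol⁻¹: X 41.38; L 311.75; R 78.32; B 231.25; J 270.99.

n(X) = 76.50 / 41.38 = 1.849 mol
n(L) = 809.0 / 311.75 = 2.595 mol
n(R) = 186.6 / 78.32 = 2.383 mol
n(B) = 0.8840×1000 / 231.25 = 3.823 mol
n/ν for X = 1.849/2 = 0.9245
n/ν for L = 2.595/3 = 0.8650
n/ν for R = 2.383/3 = 0.7943
n/ν for B = 3.823/4 = 0.9558
Smallest n/ν is R → limiting reagent.
theoretical n(J) = (2/3) × 2.383 = 1.589 mol → 430.6 g
% yield = 279 / 430.6 × 100 = 64.79 %

64.8 %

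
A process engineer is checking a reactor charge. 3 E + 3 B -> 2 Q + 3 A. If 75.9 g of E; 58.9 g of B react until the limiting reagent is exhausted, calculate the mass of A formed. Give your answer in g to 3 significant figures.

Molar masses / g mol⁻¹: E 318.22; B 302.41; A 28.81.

n(E) = 75.90 / 318.22 = 0.2385 mol
n(B) = 58.90 / 302.41 = 0.1948 mol
n/ν for E = 0.2385/3 = 0.07950
n/ν for B = 0.1948/3 = 0.06493
Smallest n/ν is B → limiting reagent.
n(A) = (3/3) × 0.1948 = 0.1948 mol
mass = 0.1948 × 28.81 = 5.612 g

5.61 g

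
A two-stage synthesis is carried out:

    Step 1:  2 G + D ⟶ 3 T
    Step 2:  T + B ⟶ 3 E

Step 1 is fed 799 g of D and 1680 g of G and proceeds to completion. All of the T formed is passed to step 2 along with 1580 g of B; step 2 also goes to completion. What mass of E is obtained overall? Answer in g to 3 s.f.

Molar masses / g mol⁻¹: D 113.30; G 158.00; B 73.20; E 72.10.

3450 g

Step 1:
n(D) = 799.0 / 113.30 = 7.052 mol
n(G) = 1680 / 158.00 = 10.63 mol
n/ν for D = 7.052/1 = 7.052
n/ν for G = 10.63/2 = 5.315
Smallest n/ν is G → limiting reagent.
n(T) produced = (3/2) × 10.63 = 15.95 mol
Step 2:
n(T) available = 15.95 mol
n(B) = 1580 / 73.20 = 21.58 mol
n/ν for T = 15.95/1 = 15.95
n/ν for B = 21.58/1 = 21.58
Smallest n/ν is T → limiting reagent.
n(E) = (3/1) × 15.95 = 47.85 mol
mass = 47.85 × 72.10 = 3450 g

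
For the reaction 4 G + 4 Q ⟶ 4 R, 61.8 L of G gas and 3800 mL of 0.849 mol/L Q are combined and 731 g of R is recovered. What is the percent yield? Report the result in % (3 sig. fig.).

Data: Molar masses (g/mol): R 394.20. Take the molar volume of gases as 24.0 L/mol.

72.0 %

n(G) = 61.80 / 24.0 = 2.575 mol
n(Q) = 0.849 × 3800/1000 = 3.226 mol
n/ν for G = 2.575/4 = 0.6438
n/ν for Q = 3.226/4 = 0.8065
Smallest n/ν is G → limiting reagent.
theoretical n(R) = (4/4) × 2.575 = 2.575 mol → 1015 g
% yield = 731 / 1015 × 100 = 72.02 %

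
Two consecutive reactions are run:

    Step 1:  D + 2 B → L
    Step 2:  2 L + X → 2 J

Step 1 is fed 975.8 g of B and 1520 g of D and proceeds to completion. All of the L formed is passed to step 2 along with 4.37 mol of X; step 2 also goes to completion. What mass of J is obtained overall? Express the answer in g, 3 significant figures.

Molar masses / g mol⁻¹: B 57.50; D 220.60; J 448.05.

3090 g

Step 1:
n(B) = 975.8 / 57.50 = 16.97 mol
n(D) = 1520 / 220.60 = 6.890 mol
n/ν for B = 16.97/2 = 8.485
n/ν for D = 6.890/1 = 6.890
Smallest n/ν is D → limiting reagent.
n(L) produced = (1/1) × 6.890 = 6.890 mol
Step 2:
n(L) available = 6.890 mol
n(X) = 4.370 mol
n/ν for L = 6.890/2 = 3.445
n/ν for X = 4.370/1 = 4.370
Smallest n/ν is L → limiting reagent.
n(J) = (2/2) × 6.890 = 6.890 mol
mass = 6.890 × 448.05 = 3087 g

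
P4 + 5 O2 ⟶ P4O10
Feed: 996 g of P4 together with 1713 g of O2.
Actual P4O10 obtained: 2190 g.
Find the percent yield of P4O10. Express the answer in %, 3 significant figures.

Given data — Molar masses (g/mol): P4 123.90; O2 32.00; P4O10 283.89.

n(P4) = 996.0 / 123.90 = 8.039 mol
n(O2) = 1713 / 32.00 = 53.53 mol
n/ν for P4 = 8.039/1 = 8.039
n/ν for O2 = 53.53/5 = 10.71
Smallest n/ν is P4 → limiting reagent.
theoretical n(P4O10) = (1/1) × 8.039 = 8.039 mol → 2282 g
% yield = 2190 / 2282 × 100 = 95.97 %

96.0 %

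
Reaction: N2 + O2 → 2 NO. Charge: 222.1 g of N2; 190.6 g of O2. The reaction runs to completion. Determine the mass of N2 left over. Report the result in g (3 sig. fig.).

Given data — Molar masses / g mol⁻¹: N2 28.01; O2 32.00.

n(N2) = 222.1 / 28.01 = 7.929 mol
n(O2) = 190.6 / 32.00 = 5.956 mol
n/ν → N2: 7.929, O2: 5.956; O2 is limiting.
N2 consumed = (1/1) × 5.956 = 5.956 mol
N2 remaining = 7.929 − 5.956 = 1.973 mol
mass = 1.973 × 28.01 = 55.26 g

55.3 g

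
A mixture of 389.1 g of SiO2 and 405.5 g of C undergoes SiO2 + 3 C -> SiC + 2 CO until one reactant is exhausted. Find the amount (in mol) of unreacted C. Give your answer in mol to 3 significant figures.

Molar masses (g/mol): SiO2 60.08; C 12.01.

14.3 mol

n(SiO2) = 389.1 / 60.08 = 6.476 mol
n(C) = 405.5 / 12.01 = 33.76 mol
n/ν → SiO2: 6.476, C: 11.25; SiO2 is limiting.
C consumed = (3/1) × 6.476 = 19.43 mol
C remaining = 33.76 − 19.43 = 14.33 mol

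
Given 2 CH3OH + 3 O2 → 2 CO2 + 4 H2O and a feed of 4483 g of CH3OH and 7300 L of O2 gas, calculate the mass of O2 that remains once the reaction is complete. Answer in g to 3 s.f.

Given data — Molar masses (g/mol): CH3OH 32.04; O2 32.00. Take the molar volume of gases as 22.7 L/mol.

n(CH3OH) = 4483 / 32.04 = 139.9 mol
n(O2) = 7300 / 22.7 = 321.6 mol
n/ν for CH3OH = 139.9/2 = 69.95
n/ν for O2 = 321.6/3 = 107.2
Smallest n/ν is CH3OH → limiting reagent.
O2 consumed = (3/2) × 139.9 = 209.9 mol
O2 remaining = 321.6 − 209.9 = 111.7 mol
mass = 111.7 × 32.00 = 3574 g

3570 g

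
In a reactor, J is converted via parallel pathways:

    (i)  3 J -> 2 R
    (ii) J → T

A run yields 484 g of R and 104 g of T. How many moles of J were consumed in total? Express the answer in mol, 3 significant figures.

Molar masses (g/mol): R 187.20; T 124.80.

4.71 mol

n(R) = 484 / 187.20 = 2.585 mol
n(T) = 104 / 124.80 = 0.8333 mol
n(J) via (i) = (3/2)×2.585 = 3.878 mol
n(J) via (ii) = (1/1)×0.8333 = 0.8333 mol
total n(J) = 3.878 + 0.8333 = 4.711 mol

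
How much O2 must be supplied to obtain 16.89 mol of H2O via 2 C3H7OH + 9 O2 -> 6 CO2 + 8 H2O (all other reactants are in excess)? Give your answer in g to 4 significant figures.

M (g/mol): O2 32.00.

608.0 g

n(H2O) = 16.89 mol
n(O2) = (9/8) × 16.89 = 19.00 mol
mass = 19.00 × 32.00 = 608.0 g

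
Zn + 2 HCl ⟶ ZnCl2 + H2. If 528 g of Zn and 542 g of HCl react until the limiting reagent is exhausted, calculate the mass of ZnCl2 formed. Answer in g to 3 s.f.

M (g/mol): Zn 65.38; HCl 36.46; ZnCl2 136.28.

n(Zn) = 528.0 / 65.38 = 8.076 mol
n(HCl) = 542.0 / 36.46 = 14.87 mol
n/ν for Zn = 8.076/1 = 8.076
n/ν for HCl = 14.87/2 = 7.435
Smallest n/ν is HCl → limiting reagent.
n(ZnCl2) = (1/2) × 14.87 = 7.435 mol
mass = 7.435 × 136.28 = 1013 g

1010 g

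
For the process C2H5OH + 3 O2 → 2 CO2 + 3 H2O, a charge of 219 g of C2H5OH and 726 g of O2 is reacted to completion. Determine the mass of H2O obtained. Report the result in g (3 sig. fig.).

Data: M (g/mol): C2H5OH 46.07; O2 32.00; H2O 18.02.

257 g

n(C2H5OH) = 219.0 / 46.07 = 4.754 mol
n(O2) = 726.0 / 32.00 = 22.69 mol
n/ν for C2H5OH = 4.754/1 = 4.754
n/ν for O2 = 22.69/3 = 7.563
Smallest n/ν is C2H5OH → limiting reagent.
n(H2O) = (3/1) × 4.754 = 14.26 mol
mass = 14.26 × 18.02 = 257.0 g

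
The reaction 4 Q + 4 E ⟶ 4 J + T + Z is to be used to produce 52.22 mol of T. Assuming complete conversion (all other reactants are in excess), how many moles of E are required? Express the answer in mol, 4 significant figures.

n(T) = 52.22 mol
n(E) = (4/1) × 52.22 = 208.9 mol

208.9 mol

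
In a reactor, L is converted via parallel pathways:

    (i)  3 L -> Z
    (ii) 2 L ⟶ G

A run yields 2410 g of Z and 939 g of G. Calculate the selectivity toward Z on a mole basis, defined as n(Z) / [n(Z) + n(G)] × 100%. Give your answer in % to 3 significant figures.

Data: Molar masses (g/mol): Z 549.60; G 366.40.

n(Z) = 2410 / 549.60 = 4.385 mol
n(G) = 939 / 366.40 = 2.563 mol
selectivity = 4.385/(4.385+2.563) × 100 = 63.11 %

63.1 %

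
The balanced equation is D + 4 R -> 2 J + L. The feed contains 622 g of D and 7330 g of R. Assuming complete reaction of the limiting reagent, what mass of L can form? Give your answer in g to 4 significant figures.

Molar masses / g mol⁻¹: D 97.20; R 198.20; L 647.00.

n(D) = 622.0 / 97.20 = 6.399 mol
n(R) = 7330 / 198.20 = 36.98 mol
n/ν for D = 6.399/1 = 6.399
n/ν for R = 36.98/4 = 9.245
Smallest n/ν is D → limiting reagent.
n(L) = (1/1) × 6.399 = 6.399 mol
mass = 6.399 × 647.00 = 4140 g

4140 g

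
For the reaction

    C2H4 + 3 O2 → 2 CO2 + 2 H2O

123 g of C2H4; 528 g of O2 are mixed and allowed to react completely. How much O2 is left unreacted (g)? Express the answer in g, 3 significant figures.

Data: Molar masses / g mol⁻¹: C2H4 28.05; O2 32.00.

107 g

n(C2H4) = 123.0 / 28.05 = 4.385 mol
n(O2) = 528.0 / 32.00 = 16.50 mol
n/ν for C2H4 = 4.385/1 = 4.385
n/ν for O2 = 16.50/3 = 5.500
Smallest n/ν is C2H4 → limiting reagent.
O2 consumed = (3/1) × 4.385 = 13.16 mol
O2 remaining = 16.50 − 13.16 = 3.340 mol
mass = 3.340 × 32.00 = 106.9 g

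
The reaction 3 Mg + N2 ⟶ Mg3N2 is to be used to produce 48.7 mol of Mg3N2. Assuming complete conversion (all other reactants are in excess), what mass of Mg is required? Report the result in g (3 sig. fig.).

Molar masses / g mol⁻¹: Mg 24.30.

n(Mg3N2) = 48.70 mol
n(Mg) = (3/1) × 48.70 = 146.1 mol
mass = 146.1 × 24.30 = 3550 g

3550 g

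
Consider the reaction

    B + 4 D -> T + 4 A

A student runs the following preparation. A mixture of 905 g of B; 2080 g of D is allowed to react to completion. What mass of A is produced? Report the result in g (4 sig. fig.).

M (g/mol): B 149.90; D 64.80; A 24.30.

586.8 g

n(B) = 905.0 / 149.90 = 6.037 mol
n(D) = 2080 / 64.80 = 32.10 mol
n/ν → B: 6.037, D: 8.025; B is limiting.
n(A) = (4/1) × 6.037 = 24.15 mol
mass = 24.15 × 24.30 = 586.8 g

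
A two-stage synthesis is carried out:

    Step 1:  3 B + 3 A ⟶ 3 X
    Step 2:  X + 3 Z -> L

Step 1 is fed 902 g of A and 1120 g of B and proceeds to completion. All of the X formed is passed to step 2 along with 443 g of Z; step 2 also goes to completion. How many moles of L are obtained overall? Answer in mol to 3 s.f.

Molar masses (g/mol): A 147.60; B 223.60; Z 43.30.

Step 1:
n(A) = 902.0 / 147.60 = 6.111 mol
n(B) = 1120 / 223.60 = 5.009 mol
n/ν for A = 6.111/3 = 2.037
n/ν for B = 5.009/3 = 1.670
Smallest n/ν is B → limiting reagent.
n(X) produced = (3/3) × 5.009 = 5.009 mol
Step 2:
n(X) available = 5.009 mol
n(Z) = 443.0 / 43.30 = 10.23 mol
n/ν for X = 5.009/1 = 5.009
n/ν for Z = 10.23/3 = 3.410
Smallest n/ν is Z → limiting reagent.
n(L) = (1/3) × 10.23 = 3.410 mol

3.41 mol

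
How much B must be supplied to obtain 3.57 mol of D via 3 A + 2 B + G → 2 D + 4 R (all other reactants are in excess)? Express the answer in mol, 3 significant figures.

n(D) = 3.570 mol
n(B) = (2/2) × 3.570 = 3.570 mol

3.57 mol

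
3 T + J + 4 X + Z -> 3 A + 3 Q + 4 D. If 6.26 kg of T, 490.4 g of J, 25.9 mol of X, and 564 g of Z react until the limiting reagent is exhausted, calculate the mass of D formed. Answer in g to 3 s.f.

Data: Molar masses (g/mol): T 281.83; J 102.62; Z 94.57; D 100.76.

1930 g

n(T) = 6.260×1000 / 281.83 = 22.21 mol
n(J) = 490.4 / 102.62 = 4.779 mol
n(X) = 25.90 mol
n(Z) = 564.0 / 94.57 = 5.964 mol
n/ν → T: 7.403, J: 4.779, X: 6.475, Z: 5.964; J is limiting.
n(D) = (4/1) × 4.779 = 19.12 mol
mass = 19.12 × 100.76 = 1927 g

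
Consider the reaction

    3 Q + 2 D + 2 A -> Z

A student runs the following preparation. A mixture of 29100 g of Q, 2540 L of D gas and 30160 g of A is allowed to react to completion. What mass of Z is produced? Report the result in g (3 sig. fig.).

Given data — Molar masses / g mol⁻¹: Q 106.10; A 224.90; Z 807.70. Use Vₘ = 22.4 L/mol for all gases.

n(Q) = 29100 / 106.10 = 274.3 mol
n(D) = 2540 / 22.4 = 113.4 mol
n(A) = 30160 / 224.90 = 134.1 mol
n/ν for Q = 274.3/3 = 91.43
n/ν for D = 113.4/2 = 56.70
n/ν for A = 134.1/2 = 67.05
Smallest n/ν is D → limiting reagent.
n(Z) = (1/2) × 113.4 = 56.70 mol
mass = 56.70 × 807.70 = 45800 g

45800 g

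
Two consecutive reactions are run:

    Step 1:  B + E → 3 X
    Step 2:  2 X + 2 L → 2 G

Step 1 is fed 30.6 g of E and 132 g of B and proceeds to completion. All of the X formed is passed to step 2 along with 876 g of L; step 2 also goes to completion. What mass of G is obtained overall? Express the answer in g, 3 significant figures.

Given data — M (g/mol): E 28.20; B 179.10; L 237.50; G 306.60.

Step 1:
n(E) = 30.60 / 28.20 = 1.085 mol
n(B) = 132.0 / 179.10 = 0.7370 mol
n/ν → E: 1.085, B: 0.7370; B is limiting.
n(X) produced = (3/1) × 0.7370 = 2.211 mol
Step 2:
n(X) available = 2.211 mol
n(L) = 876.0 / 237.50 = 3.688 mol
n/ν → X: 1.106, L: 1.844; X is limiting.
n(G) = (2/2) × 2.211 = 2.211 mol
mass = 2.211 × 306.60 = 677.9 g

678 g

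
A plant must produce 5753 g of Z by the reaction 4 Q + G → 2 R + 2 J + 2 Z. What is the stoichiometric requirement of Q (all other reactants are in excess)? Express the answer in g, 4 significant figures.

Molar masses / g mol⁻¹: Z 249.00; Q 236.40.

10920 g

n(Z) = 5753 / 249.00 = 23.10 mol
n(Q) = (4/2) × 23.10 = 46.20 mol
mass = 46.20 × 236.40 = 10920 g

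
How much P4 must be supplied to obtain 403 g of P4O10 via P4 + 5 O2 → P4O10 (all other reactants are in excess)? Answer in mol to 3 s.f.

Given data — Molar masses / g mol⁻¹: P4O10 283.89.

n(P4O10) = 403 / 283.89 = 1.420 mol
n(P4) = (1/1) × 1.420 = 1.420 mol

1.42 mol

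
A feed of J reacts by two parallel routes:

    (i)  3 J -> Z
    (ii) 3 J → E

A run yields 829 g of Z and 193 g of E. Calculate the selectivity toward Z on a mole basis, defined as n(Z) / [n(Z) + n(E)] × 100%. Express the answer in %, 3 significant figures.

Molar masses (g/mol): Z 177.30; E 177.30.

n(Z) = 829 / 177.30 = 4.676 mol
n(E) = 193 / 177.30 = 1.089 mol
selectivity = 4.676/(4.676+1.089) × 100 = 81.11 %

81.1 %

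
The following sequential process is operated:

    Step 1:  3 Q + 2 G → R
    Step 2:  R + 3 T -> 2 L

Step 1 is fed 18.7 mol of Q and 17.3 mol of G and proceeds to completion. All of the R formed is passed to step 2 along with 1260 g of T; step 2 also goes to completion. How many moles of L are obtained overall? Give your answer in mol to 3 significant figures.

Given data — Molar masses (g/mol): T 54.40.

Step 1:
n(Q) = 18.70 mol
n(G) = 17.30 mol
n/ν for Q = 18.70/3 = 6.233
n/ν for G = 17.30/2 = 8.650
Smallest n/ν is Q → limiting reagent.
n(R) produced = (1/3) × 18.70 = 6.233 mol
Step 2:
n(R) available = 6.233 mol
n(T) = 1260 / 54.40 = 23.16 mol
n/ν for R = 6.233/1 = 6.233
n/ν for T = 23.16/3 = 7.720
Smallest n/ν is R → limiting reagent.
n(L) = (2/1) × 6.233 = 12.47 mol

12.5 mol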